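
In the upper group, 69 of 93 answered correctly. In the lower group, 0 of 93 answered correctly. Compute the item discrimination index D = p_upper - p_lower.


p_upper = 69/93 = 0.7419
p_lower = 0/93 = 0.0
D = 0.7419 - 0.0 = 0.7419

0.7419


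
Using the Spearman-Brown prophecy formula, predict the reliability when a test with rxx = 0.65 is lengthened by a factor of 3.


r_new = (n * rxx) / (1 + (n-1) * rxx)
r_new = (3 * 0.65) / (1 + 2 * 0.65)
r_new = 1.95 / 2.3
r_new = 0.8478

0.8478


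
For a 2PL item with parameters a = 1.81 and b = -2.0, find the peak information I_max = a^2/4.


For 2PL, max info at theta = b = -2.0
I_max = a^2 / 4 = 1.81^2 / 4
= 3.2761 / 4
I_max = 0.819

0.819


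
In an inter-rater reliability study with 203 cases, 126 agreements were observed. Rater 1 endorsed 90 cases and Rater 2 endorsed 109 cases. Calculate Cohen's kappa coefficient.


P_o = 126/203 = 0.62069
P_e = (90*109 + 113*94) / 41209 = 0.495814
kappa = (P_o - P_e) / (1 - P_e)
kappa = (0.62069 - 0.495814) / (1 - 0.495814)
kappa = 0.2477

0.2477


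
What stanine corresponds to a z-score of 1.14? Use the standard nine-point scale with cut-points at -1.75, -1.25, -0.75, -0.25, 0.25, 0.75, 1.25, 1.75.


Stanine boundaries: [-1.75, -1.25, -0.75, -0.25, 0.25, 0.75, 1.25, 1.75]
z = 1.14
Check each boundary:
  z >= -1.75 -> could be stanine 2
  z >= -1.25 -> could be stanine 3
  z >= -0.75 -> could be stanine 4
  z >= -0.25 -> could be stanine 5
  z >= 0.25 -> could be stanine 6
  z >= 0.75 -> could be stanine 7
  z < 1.25
  z < 1.75
Highest qualifying boundary gives stanine = 7

7


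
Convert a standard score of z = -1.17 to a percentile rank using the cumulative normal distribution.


CDF(z) = 0.5 * (1 + erf(z/sqrt(2)))
erf(-0.8273) = -0.758
CDF = 0.121
Percentile rank = 0.121 * 100 = 12.1

12.1


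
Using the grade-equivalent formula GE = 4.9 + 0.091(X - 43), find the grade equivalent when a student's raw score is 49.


raw - median = 49 - 43 = 6
slope * diff = 0.091 * 6 = 0.546
GE = 4.9 + 0.546
GE = 5.446

5.446


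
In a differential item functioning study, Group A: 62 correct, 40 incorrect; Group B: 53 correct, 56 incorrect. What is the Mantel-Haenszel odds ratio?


Odds_A = 62/40 = 1.55
Odds_B = 53/56 = 0.9464
OR = Odds_A / Odds_B = 1.55 / 0.9464
Exactly, OR = (62 * 56) / (40 * 53) = 3472 / 2120
OR = 1.6377

1.6377


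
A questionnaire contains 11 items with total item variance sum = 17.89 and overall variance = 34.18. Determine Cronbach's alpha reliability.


alpha = (k/(k-1)) * (1 - sum(si^2)/s_total^2)
= (11/10) * (1 - 17.89/34.18)
alpha = 0.5243

0.5243


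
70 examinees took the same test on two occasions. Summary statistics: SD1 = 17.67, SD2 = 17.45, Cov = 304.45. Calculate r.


r = cov(X,Y) / (SD_X * SD_Y)
r = 304.45 / (17.67 * 17.45)
r = 304.45 / 308.3415
r = 0.9874

0.9874


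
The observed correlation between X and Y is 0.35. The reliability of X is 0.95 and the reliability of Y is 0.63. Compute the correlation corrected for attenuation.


r_corrected = rxy / sqrt(rxx * ryy)
= 0.35 / sqrt(0.95 * 0.63)
= 0.35 / sqrt(0.5985)
= 0.35 / 0.773628
r_corrected = 0.4524

0.4524


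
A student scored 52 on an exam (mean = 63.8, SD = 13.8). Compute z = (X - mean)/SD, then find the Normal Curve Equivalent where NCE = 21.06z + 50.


z = (X - mean) / SD = (52 - 63.8) / 13.8
z = -11.8 / 13.8
z = -0.8551
NCE = NCE = 21.06z + 50
Carry z at full precision (z = -11.8 / 13.8) into the conversion:
NCE = 21.06 * (-11.8 / 13.8) + 50 = -248.508 / 13.8 + 50
NCE = -18.0078 + 50
NCE = 31.9922

31.9922


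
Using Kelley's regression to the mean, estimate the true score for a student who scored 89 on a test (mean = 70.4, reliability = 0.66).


T_est = rxx * X + (1 - rxx) * mean
T_est = 0.66 * 89 + 0.34 * 70.4
T_est = 58.74 + 23.936
T_est = 82.676

82.676


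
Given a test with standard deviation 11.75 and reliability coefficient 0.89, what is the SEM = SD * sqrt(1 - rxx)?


SEM = SD * sqrt(1 - rxx)
SEM = 11.75 * sqrt(1 - 0.89)
SEM = 11.75 * sqrt(0.11) = 11.75 * 0.331662
SEM = 3.897

3.897


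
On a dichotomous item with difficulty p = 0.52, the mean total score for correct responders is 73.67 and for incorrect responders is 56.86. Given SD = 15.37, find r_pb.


q = 1 - p = 0.48
rpb = ((M1 - M0) / SD) * sqrt(p * q)
rpb = ((73.67 - 56.86) / 15.37) * sqrt(0.52 * 0.48)
rpb = 0.5464

0.5464


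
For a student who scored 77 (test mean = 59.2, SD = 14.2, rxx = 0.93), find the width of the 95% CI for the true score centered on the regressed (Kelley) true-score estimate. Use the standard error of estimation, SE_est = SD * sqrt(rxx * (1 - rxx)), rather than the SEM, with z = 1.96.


True score estimate = 0.93*77 + 0.07*59.2 = 75.754
SE_est = SD * sqrt(rxx * (1 - rxx)) = 14.2 * sqrt(0.93 * 0.07) = 14.2 * sqrt(0.0651) = 3.623088
CI = T_est +/- z * SE_est, so width = 2 * z * SE_est = 2 * 1.96 * 3.623088
Width = 14.2025

14.2025


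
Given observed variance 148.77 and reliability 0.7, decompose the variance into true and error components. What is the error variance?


var_true = rxx * var_obs = 0.7 * 148.77 = 104.139
var_error = var_obs - var_true
var_error = 148.77 - 104.139
var_error = 44.631

44.631


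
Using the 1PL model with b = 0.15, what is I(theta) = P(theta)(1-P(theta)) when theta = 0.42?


P = 1/(1+exp(-(0.42-0.15))) = 0.5671
I = P*(1-P) = 0.5671 * 0.4329
I = 0.2455

0.2455


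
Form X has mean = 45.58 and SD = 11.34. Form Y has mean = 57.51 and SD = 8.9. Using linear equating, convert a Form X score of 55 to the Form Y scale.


slope = SD_Y / SD_X = 8.9 / 11.34 ~ 0.7848
intercept = mean_Y - slope * mean_X = 57.51 - (8.9 / 11.34) * 45.58 ~ 21.7373
Y = slope * X + intercept. To avoid rounding drift from the rounded slope/intercept, evaluate the equivalent form Y = mean_Y + SD_Y * (X - mean_X) / SD_X at full precision:
Y = 57.51 + 8.9 * (55 - 45.58) / 11.34
Y = 57.51 + 8.9 * 9.42 / 11.34
Y = 57.51 + 83.838 / 11.34
Y = 57.51 + 7.3931
Y = 64.9031

64.9031


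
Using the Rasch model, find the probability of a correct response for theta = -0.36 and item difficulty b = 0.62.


theta - b = -0.36 - 0.62 = -0.98
exp(-(theta - b)) = exp(0.98) = 2.6645
P = 1 / (1 + 2.6645)
P = 0.2729

0.2729


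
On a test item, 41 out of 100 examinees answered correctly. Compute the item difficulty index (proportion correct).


Item difficulty p = number correct / total examinees
p = 41 / 100
p = 0.41

0.41


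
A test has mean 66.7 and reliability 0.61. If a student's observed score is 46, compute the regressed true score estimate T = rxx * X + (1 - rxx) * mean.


T_est = rxx * X + (1 - rxx) * mean
T_est = 0.61 * 46 + 0.39 * 66.7
T_est = 28.06 + 26.013
T_est = 54.073

54.073


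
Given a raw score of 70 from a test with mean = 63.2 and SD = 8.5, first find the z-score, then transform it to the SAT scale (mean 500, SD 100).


z = (X - mean) / SD = (70 - 63.2) / 8.5
z = 6.8 / 8.5
z = 0.8
SAT-scale = SAT = 500 + 100z
Carry z at full precision (z = 6.8 / 8.5) into the conversion:
SAT-scale = 500 + 100 * (6.8 / 8.5) = 500 + 680 / 8.5
SAT-scale = 500 + 80.0
SAT-scale = 580.0

580.0


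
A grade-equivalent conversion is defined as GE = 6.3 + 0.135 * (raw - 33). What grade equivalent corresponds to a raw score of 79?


raw - median = 79 - 33 = 46
slope * diff = 0.135 * 46 = 6.21
GE = 6.3 + 6.21
GE = 12.51

12.51


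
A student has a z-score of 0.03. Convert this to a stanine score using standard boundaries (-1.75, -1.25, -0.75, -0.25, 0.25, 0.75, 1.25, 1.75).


Stanine boundaries: [-1.75, -1.25, -0.75, -0.25, 0.25, 0.75, 1.25, 1.75]
z = 0.03
Check each boundary:
  z >= -1.75 -> could be stanine 2
  z >= -1.25 -> could be stanine 3
  z >= -0.75 -> could be stanine 4
  z >= -0.25 -> could be stanine 5
  z < 0.25
  z < 0.75
  z < 1.25
  z < 1.75
Highest qualifying boundary gives stanine = 5

5


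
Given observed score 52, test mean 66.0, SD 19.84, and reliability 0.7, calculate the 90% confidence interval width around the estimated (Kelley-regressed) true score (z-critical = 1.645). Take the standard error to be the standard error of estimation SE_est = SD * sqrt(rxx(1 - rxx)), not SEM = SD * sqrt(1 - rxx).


True score estimate = 0.7*52 + 0.3*66.0 = 56.2
SE_est = SD * sqrt(rxx * (1 - rxx)) = 19.84 * sqrt(0.7 * 0.3) = 19.84 * sqrt(0.21) = 9.09183
CI = T_est +/- z * SE_est, so width = 2 * z * SE_est = 2 * 1.645 * 9.09183
Width = 29.9121

29.9121


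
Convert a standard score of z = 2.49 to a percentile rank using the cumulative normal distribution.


CDF(z) = 0.5 * (1 + erf(z/sqrt(2)))
erf(1.7607) = 0.9872
CDF = 0.9936
Percentile rank = 0.9936 * 100 = 99.36

99.36


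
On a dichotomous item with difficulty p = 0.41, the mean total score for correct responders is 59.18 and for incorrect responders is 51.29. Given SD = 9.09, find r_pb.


q = 1 - p = 0.59
rpb = ((M1 - M0) / SD) * sqrt(p * q)
rpb = ((59.18 - 51.29) / 9.09) * sqrt(0.41 * 0.59)
rpb = 0.4269

0.4269


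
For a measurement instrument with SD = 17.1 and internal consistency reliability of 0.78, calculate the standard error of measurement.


SEM = SD * sqrt(1 - rxx)
SEM = 17.1 * sqrt(1 - 0.78)
SEM = 17.1 * sqrt(0.22) = 17.1 * 0.469042
SEM = 8.0206

8.0206


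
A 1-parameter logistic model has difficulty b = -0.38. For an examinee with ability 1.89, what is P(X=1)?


theta - b = 1.89 - -0.38 = 2.27
exp(-(theta - b)) = exp(-2.27) = 0.1033
P = 1 / (1 + 0.1033)
P = 0.9064

0.9064


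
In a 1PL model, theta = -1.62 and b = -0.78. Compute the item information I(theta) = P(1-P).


P = 1/(1+exp(-(-1.62--0.78))) = 0.3015
I = P*(1-P) = 0.3015 * 0.6985
I = 0.2106

0.2106


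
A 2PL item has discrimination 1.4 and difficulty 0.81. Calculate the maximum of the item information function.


For 2PL, max info at theta = b = 0.81
I_max = a^2 / 4 = 1.4^2 / 4
= 1.96 / 4
I_max = 0.49

0.49


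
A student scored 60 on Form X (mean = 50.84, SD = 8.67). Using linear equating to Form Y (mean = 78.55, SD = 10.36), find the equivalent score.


slope = SD_Y / SD_X = 10.36 / 8.67 ~ 1.1949
intercept = mean_Y - slope * mean_X = 78.55 - (10.36 / 8.67) * 50.84 ~ 17.8
Y = slope * X + intercept. To avoid rounding drift from the rounded slope/intercept, evaluate the equivalent form Y = mean_Y + SD_Y * (X - mean_X) / SD_X at full precision:
Y = 78.55 + 10.36 * (60 - 50.84) / 8.67
Y = 78.55 + 10.36 * 9.16 / 8.67
Y = 78.55 + 94.8976 / 8.67
Y = 78.55 + 10.9455
Y = 89.4955

89.4955


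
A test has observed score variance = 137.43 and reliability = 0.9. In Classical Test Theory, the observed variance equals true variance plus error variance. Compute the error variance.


var_true = rxx * var_obs = 0.9 * 137.43 = 123.687
var_error = var_obs - var_true
var_error = 137.43 - 123.687
var_error = 13.743

13.743


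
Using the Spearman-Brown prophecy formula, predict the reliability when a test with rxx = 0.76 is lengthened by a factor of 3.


r_new = (n * rxx) / (1 + (n-1) * rxx)
r_new = (3 * 0.76) / (1 + 2 * 0.76)
r_new = 2.28 / 2.52
r_new = 0.9048

0.9048


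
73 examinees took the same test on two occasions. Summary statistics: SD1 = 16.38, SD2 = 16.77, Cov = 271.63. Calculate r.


r = cov(X,Y) / (SD_X * SD_Y)
r = 271.63 / (16.38 * 16.77)
r = 271.63 / 274.6926
r = 0.9889

0.9889


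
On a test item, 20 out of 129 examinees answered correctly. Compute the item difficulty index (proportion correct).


Item difficulty p = number correct / total examinees
p = 20 / 129
p = 0.155

0.155


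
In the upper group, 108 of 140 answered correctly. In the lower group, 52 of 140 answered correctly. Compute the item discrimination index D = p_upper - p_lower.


p_upper = 108/140 = 0.7714
p_lower = 52/140 = 0.3714
D = 0.7714 - 0.3714 = 0.4

0.4


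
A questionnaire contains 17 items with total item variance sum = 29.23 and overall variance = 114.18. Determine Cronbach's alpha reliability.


alpha = (k/(k-1)) * (1 - sum(si^2)/s_total^2)
= (17/16) * (1 - 29.23/114.18)
alpha = 0.7905

0.7905


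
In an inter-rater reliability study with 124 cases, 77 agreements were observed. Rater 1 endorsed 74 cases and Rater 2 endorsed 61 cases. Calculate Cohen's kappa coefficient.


P_o = 77/124 = 0.620968
P_e = (74*61 + 50*63) / 15376 = 0.498439
kappa = (P_o - P_e) / (1 - P_e)
kappa = (0.620968 - 0.498439) / (1 - 0.498439)
kappa = 0.2443

0.2443


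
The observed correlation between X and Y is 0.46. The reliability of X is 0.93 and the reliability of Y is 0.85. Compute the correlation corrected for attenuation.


r_corrected = rxy / sqrt(rxx * ryy)
= 0.46 / sqrt(0.93 * 0.85)
= 0.46 / sqrt(0.7905)
= 0.46 / 0.889101
r_corrected = 0.5174

0.5174


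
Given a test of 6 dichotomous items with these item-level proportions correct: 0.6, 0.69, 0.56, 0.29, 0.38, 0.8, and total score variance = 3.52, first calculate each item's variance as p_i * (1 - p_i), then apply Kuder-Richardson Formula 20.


For each item, compute p_i * q_i:
  Item 1: 0.6 * 0.4 = 0.24
  Item 2: 0.69 * 0.31 = 0.2139
  Item 3: 0.56 * 0.44 = 0.2464
  Item 4: 0.29 * 0.71 = 0.2059
  Item 5: 0.38 * 0.62 = 0.2356
  Item 6: 0.8 * 0.2 = 0.16
Sum(p_i * q_i) = 0.24 + 0.2139 + 0.2464 + 0.2059 + 0.2356 + 0.16 = 1.3018
KR-20 = (k/(k-1)) * (1 - Sum(p_i*q_i) / Var_total)
= (6/5) * (1 - 1.3018/3.52)
= 1.2 * 0.6302
KR-20 = 0.7562

0.7562


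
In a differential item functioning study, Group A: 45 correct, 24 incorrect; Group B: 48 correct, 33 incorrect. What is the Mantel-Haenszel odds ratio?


Odds_A = 45/24 = 1.875
Odds_B = 48/33 = 1.4545
OR = Odds_A / Odds_B = 1.875 / 1.4545
Exactly, OR = (45 * 33) / (24 * 48) = 1485 / 1152
OR = 1.2891

1.2891


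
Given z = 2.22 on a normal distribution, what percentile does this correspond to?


CDF(z) = 0.5 * (1 + erf(z/sqrt(2)))
erf(1.5698) = 0.9736
CDF = 0.9868
Percentile rank = 0.9868 * 100 = 98.68

98.68


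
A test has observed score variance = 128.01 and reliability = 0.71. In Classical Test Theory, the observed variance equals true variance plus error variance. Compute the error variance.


var_true = rxx * var_obs = 0.71 * 128.01 = 90.8871
var_error = var_obs - var_true
var_error = 128.01 - 90.8871
var_error = 37.1229

37.1229


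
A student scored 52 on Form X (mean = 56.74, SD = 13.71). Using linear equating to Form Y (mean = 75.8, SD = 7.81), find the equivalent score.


slope = SD_Y / SD_X = 7.81 / 13.71 ~ 0.5697
intercept = mean_Y - slope * mean_X = 75.8 - (7.81 / 13.71) * 56.74 ~ 43.4777
Y = slope * X + intercept. To avoid rounding drift from the rounded slope/intercept, evaluate the equivalent form Y = mean_Y + SD_Y * (X - mean_X) / SD_X at full precision:
Y = 75.8 + 7.81 * (52 - 56.74) / 13.71
Y = 75.8 - 7.81 * 4.74 / 13.71
Y = 75.8 - 37.0194 / 13.71
Y = 75.8 - 2.7002
Y = 73.0998

73.0998


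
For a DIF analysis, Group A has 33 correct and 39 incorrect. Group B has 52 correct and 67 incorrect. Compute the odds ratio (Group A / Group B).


Odds_A = 33/39 = 0.8462
Odds_B = 52/67 = 0.7761
OR = Odds_A / Odds_B = 0.8462 / 0.7761
Exactly, OR = (33 * 67) / (39 * 52) = 2211 / 2028
OR = 1.0902

1.0902


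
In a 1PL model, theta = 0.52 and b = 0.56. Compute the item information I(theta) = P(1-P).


P = 1/(1+exp(-(0.52-0.56))) = 0.49
I = P*(1-P) = 0.49 * 0.51
I = 0.2499

0.2499


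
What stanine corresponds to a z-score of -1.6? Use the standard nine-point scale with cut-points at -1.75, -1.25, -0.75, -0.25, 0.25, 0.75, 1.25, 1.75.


Stanine boundaries: [-1.75, -1.25, -0.75, -0.25, 0.25, 0.75, 1.25, 1.75]
z = -1.6
Check each boundary:
  z >= -1.75 -> could be stanine 2
  z < -1.25
  z < -0.75
  z < -0.25
  z < 0.25
  z < 0.75
  z < 1.25
  z < 1.75
Highest qualifying boundary gives stanine = 2

2


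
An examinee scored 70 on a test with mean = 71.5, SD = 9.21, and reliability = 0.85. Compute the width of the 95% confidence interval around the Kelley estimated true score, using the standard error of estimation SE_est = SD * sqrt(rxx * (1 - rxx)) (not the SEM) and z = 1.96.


True score estimate = 0.85*70 + 0.15*71.5 = 70.225
SE_est = SD * sqrt(rxx * (1 - rxx)) = 9.21 * sqrt(0.85 * 0.15) = 9.21 * sqrt(0.1275) = 3.288628
CI = T_est +/- z * SE_est, so width = 2 * z * SE_est = 2 * 1.96 * 3.288628
Width = 12.8914

12.8914


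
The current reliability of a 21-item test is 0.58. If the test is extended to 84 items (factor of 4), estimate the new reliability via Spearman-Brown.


r_new = (n * rxx) / (1 + (n-1) * rxx)
r_new = (4 * 0.58) / (1 + 3 * 0.58)
r_new = 2.32 / 2.74
r_new = 0.8467

0.8467


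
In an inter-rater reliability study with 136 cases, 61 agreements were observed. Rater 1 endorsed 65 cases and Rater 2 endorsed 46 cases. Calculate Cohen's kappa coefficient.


P_o = 61/136 = 0.448529
P_e = (65*46 + 71*90) / 18496 = 0.507137
kappa = (P_o - P_e) / (1 - P_e)
kappa = (0.448529 - 0.507137) / (1 - 0.507137)
kappa = -0.1189

-0.1189


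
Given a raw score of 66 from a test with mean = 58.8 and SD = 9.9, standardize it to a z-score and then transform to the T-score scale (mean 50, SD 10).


z = (X - mean) / SD = (66 - 58.8) / 9.9
z = 7.2 / 9.9
z = 0.7273
T-score = T = 50 + 10z
Carry z at full precision (z = 7.2 / 9.9) into the conversion:
T-score = 50 + 10 * (7.2 / 9.9) = 50 + 72 / 9.9
T-score = 50 + 7.2727
T-score = 57.2727

57.2727


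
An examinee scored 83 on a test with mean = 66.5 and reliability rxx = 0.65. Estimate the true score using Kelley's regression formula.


T_est = rxx * X + (1 - rxx) * mean
T_est = 0.65 * 83 + 0.35 * 66.5
T_est = 53.95 + 23.275
T_est = 77.225

77.225


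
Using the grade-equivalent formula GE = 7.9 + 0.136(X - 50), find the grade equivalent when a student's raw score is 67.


raw - median = 67 - 50 = 17
slope * diff = 0.136 * 17 = 2.312
GE = 7.9 + 2.312
GE = 10.212

10.212


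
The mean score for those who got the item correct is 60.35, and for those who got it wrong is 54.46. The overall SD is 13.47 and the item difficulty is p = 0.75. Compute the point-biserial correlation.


q = 1 - p = 0.25
rpb = ((M1 - M0) / SD) * sqrt(p * q)
rpb = ((60.35 - 54.46) / 13.47) * sqrt(0.75 * 0.25)
rpb = 0.1893

0.1893


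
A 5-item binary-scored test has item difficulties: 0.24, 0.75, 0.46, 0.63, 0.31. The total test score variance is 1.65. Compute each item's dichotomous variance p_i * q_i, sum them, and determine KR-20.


For each item, compute p_i * q_i:
  Item 1: 0.24 * 0.76 = 0.1824
  Item 2: 0.75 * 0.25 = 0.1875
  Item 3: 0.46 * 0.54 = 0.2484
  Item 4: 0.63 * 0.37 = 0.2331
  Item 5: 0.31 * 0.69 = 0.2139
Sum(p_i * q_i) = 0.1824 + 0.1875 + 0.2484 + 0.2331 + 0.2139 = 1.0653
KR-20 = (k/(k-1)) * (1 - Sum(p_i*q_i) / Var_total)
= (5/4) * (1 - 1.0653/1.65)
= 1.25 * 0.3544
KR-20 = 0.443

0.443


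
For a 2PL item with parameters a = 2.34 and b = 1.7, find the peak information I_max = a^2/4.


For 2PL, max info at theta = b = 1.7
I_max = a^2 / 4 = 2.34^2 / 4
= 5.4756 / 4
I_max = 1.3689

1.3689


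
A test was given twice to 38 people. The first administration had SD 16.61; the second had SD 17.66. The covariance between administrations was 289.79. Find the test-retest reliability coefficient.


r = cov(X,Y) / (SD_X * SD_Y)
r = 289.79 / (16.61 * 17.66)
r = 289.79 / 293.3326
r = 0.9879

0.9879


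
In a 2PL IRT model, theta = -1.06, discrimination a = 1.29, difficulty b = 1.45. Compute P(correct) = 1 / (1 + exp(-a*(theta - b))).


a*(theta - b) = 1.29 * (-1.06 - 1.45) = -3.2379
exp(--3.2379) = 25.4802
P = 1 / (1 + 25.4802)
P = 0.0378

0.0378


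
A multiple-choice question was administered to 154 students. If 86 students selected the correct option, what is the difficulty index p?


Item difficulty p = number correct / total examinees
p = 86 / 154
p = 0.5584

0.5584


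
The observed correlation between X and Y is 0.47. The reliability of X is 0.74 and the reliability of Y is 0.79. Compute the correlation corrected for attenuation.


r_corrected = rxy / sqrt(rxx * ryy)
= 0.47 / sqrt(0.74 * 0.79)
= 0.47 / sqrt(0.5846)
= 0.47 / 0.764591
r_corrected = 0.6147

0.6147


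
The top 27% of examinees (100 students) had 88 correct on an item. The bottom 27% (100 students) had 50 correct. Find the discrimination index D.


p_upper = 88/100 = 0.88
p_lower = 50/100 = 0.5
D = 0.88 - 0.5 = 0.38

0.38


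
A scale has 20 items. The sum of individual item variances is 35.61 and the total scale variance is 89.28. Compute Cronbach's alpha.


alpha = (k/(k-1)) * (1 - sum(si^2)/s_total^2)
= (20/19) * (1 - 35.61/89.28)
alpha = 0.6328

0.6328


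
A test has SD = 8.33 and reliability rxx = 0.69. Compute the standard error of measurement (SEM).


SEM = SD * sqrt(1 - rxx)
SEM = 8.33 * sqrt(1 - 0.69)
SEM = 8.33 * sqrt(0.31) = 8.33 * 0.556776
SEM = 4.6379

4.6379


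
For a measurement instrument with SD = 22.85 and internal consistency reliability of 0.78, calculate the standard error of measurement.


SEM = SD * sqrt(1 - rxx)
SEM = 22.85 * sqrt(1 - 0.78)
SEM = 22.85 * sqrt(0.22) = 22.85 * 0.469042
SEM = 10.7176

10.7176


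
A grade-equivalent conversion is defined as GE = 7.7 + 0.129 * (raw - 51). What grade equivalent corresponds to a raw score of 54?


raw - median = 54 - 51 = 3
slope * diff = 0.129 * 3 = 0.387
GE = 7.7 + 0.387
GE = 8.087

8.087


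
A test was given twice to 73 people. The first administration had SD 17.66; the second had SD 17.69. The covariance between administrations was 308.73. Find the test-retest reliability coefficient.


r = cov(X,Y) / (SD_X * SD_Y)
r = 308.73 / (17.66 * 17.69)
r = 308.73 / 312.4054
r = 0.9882

0.9882


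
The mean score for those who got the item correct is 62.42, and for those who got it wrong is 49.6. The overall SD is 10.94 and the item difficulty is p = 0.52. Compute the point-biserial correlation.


q = 1 - p = 0.48
rpb = ((M1 - M0) / SD) * sqrt(p * q)
rpb = ((62.42 - 49.6) / 10.94) * sqrt(0.52 * 0.48)
rpb = 0.5855

0.5855


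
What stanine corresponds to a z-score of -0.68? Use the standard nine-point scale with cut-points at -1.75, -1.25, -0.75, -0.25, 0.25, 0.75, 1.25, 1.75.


Stanine boundaries: [-1.75, -1.25, -0.75, -0.25, 0.25, 0.75, 1.25, 1.75]
z = -0.68
Check each boundary:
  z >= -1.75 -> could be stanine 2
  z >= -1.25 -> could be stanine 3
  z >= -0.75 -> could be stanine 4
  z < -0.25
  z < 0.25
  z < 0.75
  z < 1.25
  z < 1.75
Highest qualifying boundary gives stanine = 4

4


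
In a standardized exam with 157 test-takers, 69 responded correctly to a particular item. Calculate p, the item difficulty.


Item difficulty p = number correct / total examinees
p = 69 / 157
p = 0.4395

0.4395


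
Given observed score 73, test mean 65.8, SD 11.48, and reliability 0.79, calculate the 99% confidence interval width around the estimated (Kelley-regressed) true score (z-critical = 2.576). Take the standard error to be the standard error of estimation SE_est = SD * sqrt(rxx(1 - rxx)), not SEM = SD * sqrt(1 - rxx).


True score estimate = 0.79*73 + 0.21*65.8 = 71.488
SE_est = SD * sqrt(rxx * (1 - rxx)) = 11.48 * sqrt(0.79 * 0.21) = 11.48 * sqrt(0.1659) = 4.675899
CI = T_est +/- z * SE_est, so width = 2 * z * SE_est = 2 * 2.576 * 4.675899
Width = 24.0902

24.0902


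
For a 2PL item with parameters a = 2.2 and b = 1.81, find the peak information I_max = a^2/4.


For 2PL, max info at theta = b = 1.81
I_max = a^2 / 4 = 2.2^2 / 4
= 4.84 / 4
I_max = 1.21

1.21


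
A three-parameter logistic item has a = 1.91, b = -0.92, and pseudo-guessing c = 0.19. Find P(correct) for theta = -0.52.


logit = 1.91*(-0.52 - -0.92) = 0.764
P* = 1/(1 + exp(-0.764)) = 0.6822
P = 0.19 + (1 - 0.19) * 0.6822
P = 0.7426

0.7426


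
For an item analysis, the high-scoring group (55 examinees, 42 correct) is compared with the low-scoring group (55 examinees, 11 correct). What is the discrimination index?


p_upper = 42/55 = 0.7636
p_lower = 11/55 = 0.2
D = 0.7636 - 0.2 = 0.5636

0.5636


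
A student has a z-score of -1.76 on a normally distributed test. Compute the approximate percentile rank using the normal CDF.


CDF(z) = 0.5 * (1 + erf(z/sqrt(2)))
erf(-1.2445) = -0.9216
CDF = 0.0392
Percentile rank = 0.0392 * 100 = 3.92

3.92


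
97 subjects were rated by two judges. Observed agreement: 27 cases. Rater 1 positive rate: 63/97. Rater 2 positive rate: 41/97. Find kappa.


P_o = 27/97 = 0.278351
P_e = (63*41 + 34*56) / 9409 = 0.476884
kappa = (P_o - P_e) / (1 - P_e)
kappa = (0.278351 - 0.476884) / (1 - 0.476884)
kappa = -0.3795

-0.3795


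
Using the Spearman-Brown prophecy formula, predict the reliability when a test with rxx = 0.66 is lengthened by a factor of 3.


r_new = (n * rxx) / (1 + (n-1) * rxx)
r_new = (3 * 0.66) / (1 + 2 * 0.66)
r_new = 1.98 / 2.32
r_new = 0.8534

0.8534


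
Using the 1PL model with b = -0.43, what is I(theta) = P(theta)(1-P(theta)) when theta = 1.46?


P = 1/(1+exp(-(1.46--0.43))) = 0.8688
I = P*(1-P) = 0.8688 * 0.1312
I = 0.114

0.114


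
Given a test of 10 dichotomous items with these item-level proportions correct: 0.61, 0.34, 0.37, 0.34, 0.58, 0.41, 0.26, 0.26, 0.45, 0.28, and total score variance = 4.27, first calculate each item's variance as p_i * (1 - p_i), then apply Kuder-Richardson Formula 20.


For each item, compute p_i * q_i:
  Item 1: 0.61 * 0.39 = 0.2379
  Item 2: 0.34 * 0.66 = 0.2244
  Item 3: 0.37 * 0.63 = 0.2331
  Item 4: 0.34 * 0.66 = 0.2244
  Item 5: 0.58 * 0.42 = 0.2436
  Item 6: 0.41 * 0.59 = 0.2419
  Item 7: 0.26 * 0.74 = 0.1924
  Item 8: 0.26 * 0.74 = 0.1924
  Item 9: 0.45 * 0.55 = 0.2475
  Item 10: 0.28 * 0.72 = 0.2016
Sum(p_i * q_i) = 0.2379 + 0.2244 + 0.2331 + 0.2244 + 0.2436 + 0.2419 + 0.1924 + 0.1924 + 0.2475 + 0.2016 = 2.2392
KR-20 = (k/(k-1)) * (1 - Sum(p_i*q_i) / Var_total)
= (10/9) * (1 - 2.2392/4.27)
= 1.1111 * 0.4756
KR-20 = 0.5284

0.5284


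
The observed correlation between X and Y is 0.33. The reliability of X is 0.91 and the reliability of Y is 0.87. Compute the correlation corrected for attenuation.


r_corrected = rxy / sqrt(rxx * ryy)
= 0.33 / sqrt(0.91 * 0.87)
= 0.33 / sqrt(0.7917)
= 0.33 / 0.889775
r_corrected = 0.3709

0.3709


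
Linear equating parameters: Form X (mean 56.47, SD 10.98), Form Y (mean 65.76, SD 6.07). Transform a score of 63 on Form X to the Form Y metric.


slope = SD_Y / SD_X = 6.07 / 10.98 ~ 0.5528
intercept = mean_Y - slope * mean_X = 65.76 - (6.07 / 10.98) * 56.47 ~ 34.5421
Y = slope * X + intercept. To avoid rounding drift from the rounded slope/intercept, evaluate the equivalent form Y = mean_Y + SD_Y * (X - mean_X) / SD_X at full precision:
Y = 65.76 + 6.07 * (63 - 56.47) / 10.98
Y = 65.76 + 6.07 * 6.53 / 10.98
Y = 65.76 + 39.6371 / 10.98
Y = 65.76 + 3.6099
Y = 69.3699

69.3699


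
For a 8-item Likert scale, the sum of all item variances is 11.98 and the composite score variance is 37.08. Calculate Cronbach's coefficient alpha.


alpha = (k/(k-1)) * (1 - sum(si^2)/s_total^2)
= (8/7) * (1 - 11.98/37.08)
alpha = 0.7736

0.7736


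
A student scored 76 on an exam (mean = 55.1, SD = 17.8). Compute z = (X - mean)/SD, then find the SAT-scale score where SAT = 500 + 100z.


z = (X - mean) / SD = (76 - 55.1) / 17.8
z = 20.9 / 17.8
z = 1.1742
SAT-scale = SAT = 500 + 100z
Carry z at full precision (z = 20.9 / 17.8) into the conversion:
SAT-scale = 500 + 100 * (20.9 / 17.8) = 500 + 2090 / 17.8
SAT-scale = 500 + 117.4157
SAT-scale = 617.4157

617.4157


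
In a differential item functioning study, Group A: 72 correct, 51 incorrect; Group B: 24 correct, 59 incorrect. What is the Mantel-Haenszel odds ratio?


Odds_A = 72/51 = 1.4118
Odds_B = 24/59 = 0.4068
OR = Odds_A / Odds_B = 1.4118 / 0.4068
Exactly, OR = (72 * 59) / (51 * 24) = 4248 / 1224
OR = 3.4706

3.4706


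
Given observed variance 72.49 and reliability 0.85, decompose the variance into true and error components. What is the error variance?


var_true = rxx * var_obs = 0.85 * 72.49 = 61.6165
var_error = var_obs - var_true
var_error = 72.49 - 61.6165
var_error = 10.8735

10.8735


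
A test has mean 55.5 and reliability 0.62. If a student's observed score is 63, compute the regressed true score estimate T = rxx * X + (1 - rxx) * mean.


T_est = rxx * X + (1 - rxx) * mean
T_est = 0.62 * 63 + 0.38 * 55.5
T_est = 39.06 + 21.09
T_est = 60.15

60.15


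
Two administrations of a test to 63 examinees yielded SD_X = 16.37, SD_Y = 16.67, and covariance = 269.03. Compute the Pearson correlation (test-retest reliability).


r = cov(X,Y) / (SD_X * SD_Y)
r = 269.03 / (16.37 * 16.67)
r = 269.03 / 272.8879
r = 0.9859

0.9859


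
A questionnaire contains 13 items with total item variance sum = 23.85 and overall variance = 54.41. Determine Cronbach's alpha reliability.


alpha = (k/(k-1)) * (1 - sum(si^2)/s_total^2)
= (13/12) * (1 - 23.85/54.41)
alpha = 0.6085

0.6085


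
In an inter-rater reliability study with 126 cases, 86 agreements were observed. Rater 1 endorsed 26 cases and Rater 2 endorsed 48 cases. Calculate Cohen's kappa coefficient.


P_o = 86/126 = 0.68254
P_e = (26*48 + 100*78) / 15876 = 0.569917
kappa = (P_o - P_e) / (1 - P_e)
kappa = (0.68254 - 0.569917) / (1 - 0.569917)
kappa = 0.2619

0.2619


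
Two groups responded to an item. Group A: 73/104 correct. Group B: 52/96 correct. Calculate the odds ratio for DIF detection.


Odds_A = 73/31 = 2.3548
Odds_B = 52/44 = 1.1818
OR = Odds_A / Odds_B = 2.3548 / 1.1818
Exactly, OR = (73 * 44) / (31 * 52) = 3212 / 1612
OR = 1.9926

1.9926


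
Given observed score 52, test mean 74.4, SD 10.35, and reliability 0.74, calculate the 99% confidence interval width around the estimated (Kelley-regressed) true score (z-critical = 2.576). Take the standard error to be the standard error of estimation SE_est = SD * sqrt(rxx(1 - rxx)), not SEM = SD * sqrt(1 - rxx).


True score estimate = 0.74*52 + 0.26*74.4 = 57.824
SE_est = SD * sqrt(rxx * (1 - rxx)) = 10.35 * sqrt(0.74 * 0.26) = 10.35 * sqrt(0.1924) = 4.539864
CI = T_est +/- z * SE_est, so width = 2 * z * SE_est = 2 * 2.576 * 4.539864
Width = 23.3894

23.3894


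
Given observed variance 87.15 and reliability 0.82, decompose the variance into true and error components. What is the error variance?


var_true = rxx * var_obs = 0.82 * 87.15 = 71.463
var_error = var_obs - var_true
var_error = 87.15 - 71.463
var_error = 15.687

15.687


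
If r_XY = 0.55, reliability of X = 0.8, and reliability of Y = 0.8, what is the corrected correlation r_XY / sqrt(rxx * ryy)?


r_corrected = rxy / sqrt(rxx * ryy)
= 0.55 / sqrt(0.8 * 0.8)
= 0.55 / sqrt(0.64)
= 0.55 / 0.8
r_corrected = 0.6875

0.6875


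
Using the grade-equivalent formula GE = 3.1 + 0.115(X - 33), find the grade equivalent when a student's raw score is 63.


raw - median = 63 - 33 = 30
slope * diff = 0.115 * 30 = 3.45
GE = 3.1 + 3.45
GE = 6.55

6.55


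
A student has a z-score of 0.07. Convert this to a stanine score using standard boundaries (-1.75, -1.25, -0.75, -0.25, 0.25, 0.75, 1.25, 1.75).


Stanine boundaries: [-1.75, -1.25, -0.75, -0.25, 0.25, 0.75, 1.25, 1.75]
z = 0.07
Check each boundary:
  z >= -1.75 -> could be stanine 2
  z >= -1.25 -> could be stanine 3
  z >= -0.75 -> could be stanine 4
  z >= -0.25 -> could be stanine 5
  z < 0.25
  z < 0.75
  z < 1.25
  z < 1.75
Highest qualifying boundary gives stanine = 5

5


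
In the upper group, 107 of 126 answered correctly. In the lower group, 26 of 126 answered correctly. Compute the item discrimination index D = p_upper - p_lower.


p_upper = 107/126 = 0.8492
p_lower = 26/126 = 0.2063
D = 0.8492 - 0.2063 = 0.6429

0.6429


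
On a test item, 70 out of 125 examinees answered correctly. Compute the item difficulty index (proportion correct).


Item difficulty p = number correct / total examinees
p = 70 / 125
p = 0.56

0.56


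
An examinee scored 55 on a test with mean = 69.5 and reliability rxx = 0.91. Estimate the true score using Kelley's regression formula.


T_est = rxx * X + (1 - rxx) * mean
T_est = 0.91 * 55 + 0.09 * 69.5
T_est = 50.05 + 6.255
T_est = 56.305

56.305


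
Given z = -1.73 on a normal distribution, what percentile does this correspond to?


CDF(z) = 0.5 * (1 + erf(z/sqrt(2)))
erf(-1.2233) = -0.9164
CDF = 0.0418
Percentile rank = 0.0418 * 100 = 4.18

4.18


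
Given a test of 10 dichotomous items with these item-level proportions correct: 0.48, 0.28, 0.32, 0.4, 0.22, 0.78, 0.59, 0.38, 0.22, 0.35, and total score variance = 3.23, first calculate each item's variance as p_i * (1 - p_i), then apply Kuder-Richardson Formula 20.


For each item, compute p_i * q_i:
  Item 1: 0.48 * 0.52 = 0.2496
  Item 2: 0.28 * 0.72 = 0.2016
  Item 3: 0.32 * 0.68 = 0.2176
  Item 4: 0.4 * 0.6 = 0.24
  Item 5: 0.22 * 0.78 = 0.1716
  Item 6: 0.78 * 0.22 = 0.1716
  Item 7: 0.59 * 0.41 = 0.2419
  Item 8: 0.38 * 0.62 = 0.2356
  Item 9: 0.22 * 0.78 = 0.1716
  Item 10: 0.35 * 0.65 = 0.2275
Sum(p_i * q_i) = 0.2496 + 0.2016 + 0.2176 + 0.24 + 0.1716 + 0.1716 + 0.2419 + 0.2356 + 0.1716 + 0.2275 = 2.1286
KR-20 = (k/(k-1)) * (1 - Sum(p_i*q_i) / Var_total)
= (10/9) * (1 - 2.1286/3.23)
= 1.1111 * 0.341
KR-20 = 0.3789

0.3789


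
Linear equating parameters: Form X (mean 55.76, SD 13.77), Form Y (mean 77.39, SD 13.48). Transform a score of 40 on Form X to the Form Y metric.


slope = SD_Y / SD_X = 13.48 / 13.77 ~ 0.9789
intercept = mean_Y - slope * mean_X = 77.39 - (13.48 / 13.77) * 55.76 ~ 22.8043
Y = slope * X + intercept. To avoid rounding drift from the rounded slope/intercept, evaluate the equivalent form Y = mean_Y + SD_Y * (X - mean_X) / SD_X at full precision:
Y = 77.39 + 13.48 * (40 - 55.76) / 13.77
Y = 77.39 - 13.48 * 15.76 / 13.77
Y = 77.39 - 212.4448 / 13.77
Y = 77.39 - 15.4281
Y = 61.9619

61.9619


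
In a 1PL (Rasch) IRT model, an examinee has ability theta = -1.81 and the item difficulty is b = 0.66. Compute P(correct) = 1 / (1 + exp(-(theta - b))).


theta - b = -1.81 - 0.66 = -2.47
exp(-(theta - b)) = exp(2.47) = 11.8224
P = 1 / (1 + 11.8224)
P = 0.078

0.078


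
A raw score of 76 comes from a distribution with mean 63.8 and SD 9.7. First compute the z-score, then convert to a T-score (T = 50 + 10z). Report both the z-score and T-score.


z = (X - mean) / SD = (76 - 63.8) / 9.7
z = 12.2 / 9.7
z = 1.2577
T-score = T = 50 + 10z
Carry z at full precision (z = 12.2 / 9.7) into the conversion:
T-score = 50 + 10 * (12.2 / 9.7) = 50 + 122 / 9.7
T-score = 50 + 12.5773
T-score = 62.5773

62.5773


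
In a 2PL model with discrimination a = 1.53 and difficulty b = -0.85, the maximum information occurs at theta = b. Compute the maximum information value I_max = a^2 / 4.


For 2PL, max info at theta = b = -0.85
I_max = a^2 / 4 = 1.53^2 / 4
= 2.3409 / 4
I_max = 0.5852

0.5852


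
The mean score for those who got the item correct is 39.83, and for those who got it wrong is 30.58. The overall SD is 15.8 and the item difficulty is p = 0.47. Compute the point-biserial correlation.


q = 1 - p = 0.53
rpb = ((M1 - M0) / SD) * sqrt(p * q)
rpb = ((39.83 - 30.58) / 15.8) * sqrt(0.47 * 0.53)
rpb = 0.2922

0.2922


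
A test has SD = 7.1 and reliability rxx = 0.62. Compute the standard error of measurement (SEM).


SEM = SD * sqrt(1 - rxx)
SEM = 7.1 * sqrt(1 - 0.62)
SEM = 7.1 * sqrt(0.38) = 7.1 * 0.616441
SEM = 4.3767

4.3767


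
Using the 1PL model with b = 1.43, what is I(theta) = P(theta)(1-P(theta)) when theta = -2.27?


P = 1/(1+exp(-(-2.27-1.43))) = 0.0241
I = P*(1-P) = 0.0241 * 0.9759
I = 0.0235

0.0235


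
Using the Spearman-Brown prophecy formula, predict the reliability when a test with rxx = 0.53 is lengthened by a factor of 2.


r_new = (n * rxx) / (1 + (n-1) * rxx)
r_new = (2 * 0.53) / (1 + 1 * 0.53)
r_new = 1.06 / 1.53
r_new = 0.6928

0.6928


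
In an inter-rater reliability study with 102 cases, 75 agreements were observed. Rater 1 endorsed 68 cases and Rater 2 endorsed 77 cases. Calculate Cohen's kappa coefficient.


P_o = 75/102 = 0.735294
P_e = (68*77 + 34*25) / 10404 = 0.584967
kappa = (P_o - P_e) / (1 - P_e)
kappa = (0.735294 - 0.584967) / (1 - 0.584967)
kappa = 0.3622

0.3622


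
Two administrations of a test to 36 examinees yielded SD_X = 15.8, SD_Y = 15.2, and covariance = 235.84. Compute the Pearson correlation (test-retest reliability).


r = cov(X,Y) / (SD_X * SD_Y)
r = 235.84 / (15.8 * 15.2)
r = 235.84 / 240.16
r = 0.982

0.982


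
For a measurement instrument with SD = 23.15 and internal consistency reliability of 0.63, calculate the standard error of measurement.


SEM = SD * sqrt(1 - rxx)
SEM = 23.15 * sqrt(1 - 0.63)
SEM = 23.15 * sqrt(0.37) = 23.15 * 0.608276
SEM = 14.0816

14.0816


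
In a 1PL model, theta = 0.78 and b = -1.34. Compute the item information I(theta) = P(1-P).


P = 1/(1+exp(-(0.78--1.34))) = 0.8928
I = P*(1-P) = 0.8928 * 0.1072
I = 0.0957

0.0957


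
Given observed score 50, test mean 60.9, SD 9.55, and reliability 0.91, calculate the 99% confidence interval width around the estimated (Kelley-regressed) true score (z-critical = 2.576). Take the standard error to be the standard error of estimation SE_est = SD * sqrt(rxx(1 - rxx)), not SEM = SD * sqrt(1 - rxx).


True score estimate = 0.91*50 + 0.09*60.9 = 50.981
SE_est = SD * sqrt(rxx * (1 - rxx)) = 9.55 * sqrt(0.91 * 0.09) = 9.55 * sqrt(0.0819) = 2.733036
CI = T_est +/- z * SE_est, so width = 2 * z * SE_est = 2 * 2.576 * 2.733036
Width = 14.0806

14.0806


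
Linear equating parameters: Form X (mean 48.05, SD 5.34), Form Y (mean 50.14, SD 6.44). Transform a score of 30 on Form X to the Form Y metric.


slope = SD_Y / SD_X = 6.44 / 5.34 ~ 1.206
intercept = mean_Y - slope * mean_X = 50.14 - (6.44 / 5.34) * 48.05 ~ -7.8079
Y = slope * X + intercept. To avoid rounding drift from the rounded slope/intercept, evaluate the equivalent form Y = mean_Y + SD_Y * (X - mean_X) / SD_X at full precision:
Y = 50.14 + 6.44 * (30 - 48.05) / 5.34
Y = 50.14 - 6.44 * 18.05 / 5.34
Y = 50.14 - 116.242 / 5.34
Y = 50.14 - 21.7682
Y = 28.3718

28.3718


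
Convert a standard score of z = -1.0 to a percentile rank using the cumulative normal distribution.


CDF(z) = 0.5 * (1 + erf(z/sqrt(2)))
erf(-0.7071) = -0.6827
CDF = 0.1587
Percentile rank = 0.1587 * 100 = 15.87

15.87


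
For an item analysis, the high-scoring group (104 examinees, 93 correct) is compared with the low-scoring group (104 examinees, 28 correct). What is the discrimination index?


p_upper = 93/104 = 0.8942
p_lower = 28/104 = 0.2692
D = 0.8942 - 0.2692 = 0.625

0.625


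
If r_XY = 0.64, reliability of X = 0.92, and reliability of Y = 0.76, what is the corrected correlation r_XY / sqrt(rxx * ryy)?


r_corrected = rxy / sqrt(rxx * ryy)
= 0.64 / sqrt(0.92 * 0.76)
= 0.64 / sqrt(0.6992)
= 0.64 / 0.836182
r_corrected = 0.7654

0.7654


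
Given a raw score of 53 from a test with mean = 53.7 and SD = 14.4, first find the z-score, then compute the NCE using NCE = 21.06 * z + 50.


z = (X - mean) / SD = (53 - 53.7) / 14.4
z = -0.7 / 14.4
z = -0.0486
NCE = NCE = 21.06z + 50
Carry z at full precision (z = -0.7 / 14.4) into the conversion:
NCE = 21.06 * (-0.7 / 14.4) + 50 = -14.742 / 14.4 + 50
NCE = -1.0237 + 50
NCE = 48.9763

48.9763


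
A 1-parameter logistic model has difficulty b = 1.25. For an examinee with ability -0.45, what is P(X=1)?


theta - b = -0.45 - 1.25 = -1.7
exp(-(theta - b)) = exp(1.7) = 5.4739
P = 1 / (1 + 5.4739)
P = 0.1545

0.1545


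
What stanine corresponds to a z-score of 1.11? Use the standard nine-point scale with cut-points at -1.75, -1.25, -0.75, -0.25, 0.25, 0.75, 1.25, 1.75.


Stanine boundaries: [-1.75, -1.25, -0.75, -0.25, 0.25, 0.75, 1.25, 1.75]
z = 1.11
Check each boundary:
  z >= -1.75 -> could be stanine 2
  z >= -1.25 -> could be stanine 3
  z >= -0.75 -> could be stanine 4
  z >= -0.25 -> could be stanine 5
  z >= 0.25 -> could be stanine 6
  z >= 0.75 -> could be stanine 7
  z < 1.25
  z < 1.75
Highest qualifying boundary gives stanine = 7

7


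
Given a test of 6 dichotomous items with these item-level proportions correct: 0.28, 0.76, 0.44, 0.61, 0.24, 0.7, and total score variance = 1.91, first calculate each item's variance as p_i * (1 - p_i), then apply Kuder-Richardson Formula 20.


For each item, compute p_i * q_i:
  Item 1: 0.28 * 0.72 = 0.2016
  Item 2: 0.76 * 0.24 = 0.1824
  Item 3: 0.44 * 0.56 = 0.2464
  Item 4: 0.61 * 0.39 = 0.2379
  Item 5: 0.24 * 0.76 = 0.1824
  Item 6: 0.7 * 0.3 = 0.21
Sum(p_i * q_i) = 0.2016 + 0.1824 + 0.2464 + 0.2379 + 0.1824 + 0.21 = 1.2607
KR-20 = (k/(k-1)) * (1 - Sum(p_i*q_i) / Var_total)
= (6/5) * (1 - 1.2607/1.91)
= 1.2 * 0.3399
KR-20 = 0.4079

0.4079
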